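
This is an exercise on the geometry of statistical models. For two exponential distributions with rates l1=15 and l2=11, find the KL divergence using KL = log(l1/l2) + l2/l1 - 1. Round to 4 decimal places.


KL divergence for exponential family:
KL = log(l1/l2) + l2/l1 - 1.
log(15/11) = 0.310155.
11/15 = 0.733333.
KL = 0.310155 + 0.733333 - 1 = 0.0435

0.0435


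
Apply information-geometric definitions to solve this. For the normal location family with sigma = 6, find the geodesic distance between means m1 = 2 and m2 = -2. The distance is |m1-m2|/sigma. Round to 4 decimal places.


On the fixed-variance normal subfamily, geodesic distance = |m1-m2|/sigma.
|2 - -2| = 4.
sigma = 6.
d = 4/6 = 0.6667

0.6667


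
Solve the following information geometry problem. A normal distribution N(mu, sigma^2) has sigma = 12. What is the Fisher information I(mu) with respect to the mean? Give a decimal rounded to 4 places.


The Fisher information for the mean of a normal distribution is I(mu) = 1/sigma^2.
sigma = 12, so sigma^2 = 144.
I(mu) = 1/144 = 0.0069

0.0069


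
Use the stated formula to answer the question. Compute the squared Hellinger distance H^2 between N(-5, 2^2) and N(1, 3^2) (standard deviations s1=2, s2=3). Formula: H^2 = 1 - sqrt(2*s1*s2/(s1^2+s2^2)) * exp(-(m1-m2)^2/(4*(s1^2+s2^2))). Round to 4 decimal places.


Squared Hellinger distance for Gaussians:
H^2 = 1 - sqrt(2*s1*s2/(s1^2+s2^2)) * exp(-(m1-m2)^2/(4*(s1^2+s2^2))).
s1^2 = 4, s2^2 = 9, s1^2+s2^2 = 13.
sqrt(2*2*3/(13)) = 0.960769.
(m1-m2)^2 = (-6)^2 = 36.
exp(-36/(4*13)) = exp(-0.692308) = 0.50042.
H^2 = 1 - 0.960769*0.50042 = 0.5192

0.5192


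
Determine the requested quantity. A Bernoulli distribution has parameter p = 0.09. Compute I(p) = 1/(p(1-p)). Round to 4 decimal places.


For Bernoulli(p), Fisher information is I(p) = 1/(p*(1-p)).
p = 0.09, 1-p = 0.91.
p*(1-p) = 0.0819.
I(p) = 1/0.0819 = 12.2100

12.2100


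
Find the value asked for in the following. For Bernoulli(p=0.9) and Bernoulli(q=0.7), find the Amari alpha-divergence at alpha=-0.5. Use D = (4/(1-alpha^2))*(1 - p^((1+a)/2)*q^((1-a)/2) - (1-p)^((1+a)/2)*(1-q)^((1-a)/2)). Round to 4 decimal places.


Amari alpha-divergence:
D = (4/(1-alpha^2))*(1 - p^((1+a)/2)*q^((1-a)/2) - (1-p)^((1+a)/2)*(1-q)^((1-a)/2)).
alpha = -0.5, p = 0.9, q = 0.7.
e1 = (1+alpha)/2 = 0.25, e2 = (1-alpha)/2 = 0.75.
t1 = p^e1 * q^e2 = 0.9^0.25 * 0.7^0.75 = 0.745391.
t2 = (1-p)^e1 * (1-q)^e2 = 0.1^0.25 * 0.3^0.75 = 0.227951.
4/(1-alpha^2) = 5.333333.
D = 5.333333*(1 - 0.745391 - 0.227951) = 0.1422

0.1422


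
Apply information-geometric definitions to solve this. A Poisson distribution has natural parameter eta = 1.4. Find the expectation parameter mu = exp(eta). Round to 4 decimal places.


Expectation parameter for Poisson exponential family:
mu = exp(eta).
eta = 1.4.
mu = exp(1.4) = 4.0552

4.0552


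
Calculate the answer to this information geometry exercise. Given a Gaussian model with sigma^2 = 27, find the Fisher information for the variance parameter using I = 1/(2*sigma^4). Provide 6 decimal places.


Fisher information for variance: I(sigma^2) = 1/(2*sigma^4).
sigma^2 = 27, so sigma^4 = 729.
I = 1/(2*729) = 1/1458 = 0.000686

0.000686


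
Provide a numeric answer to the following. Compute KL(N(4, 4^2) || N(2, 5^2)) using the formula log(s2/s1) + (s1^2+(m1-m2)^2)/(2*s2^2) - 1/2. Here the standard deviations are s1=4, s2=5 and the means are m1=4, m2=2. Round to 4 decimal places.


KL divergence between normal distributions:
KL = log(s2/s1) + (s1^2 + (m1-m2)^2)/(2*s2^2) - 1/2.
log(5/4) = 0.223144.
(4^2 + (4-2)^2)/(2*5^2) = (16 + 4)/50 = 0.4.
KL = 0.223144 + 0.4 - 0.5 = 0.1231

0.1231


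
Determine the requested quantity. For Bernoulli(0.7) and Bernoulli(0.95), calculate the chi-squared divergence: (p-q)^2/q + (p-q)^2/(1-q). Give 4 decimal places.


Chi-squared divergence between Bernoulli distributions:
chi^2 = (p-q)^2/q + (p-q)^2/(1-q).
p = 0.7, q = 0.95, p-q = -0.25.
(p-q)^2 = 0.0625.
term1 = 0.0625/0.95 = 0.065789.
term2 = 0.0625/0.05 = 1.25.
chi^2 = 0.065789 + 1.25 = 1.3158

1.3158


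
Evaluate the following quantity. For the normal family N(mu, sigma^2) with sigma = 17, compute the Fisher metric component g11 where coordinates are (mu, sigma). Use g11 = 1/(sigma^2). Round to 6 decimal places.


For the 2-parameter normal family, the Fisher metric has:
  g11 = 1/sigma^2, g22 = 2/sigma^2.
sigma = 17, sigma^2 = 289.
g11 = 0.003460

0.003460


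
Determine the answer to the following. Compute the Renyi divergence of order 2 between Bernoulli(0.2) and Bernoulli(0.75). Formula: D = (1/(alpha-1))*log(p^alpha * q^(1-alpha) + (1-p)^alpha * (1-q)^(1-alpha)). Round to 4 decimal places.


Renyi divergence of order alpha between Bernoulli distributions:
D = (1/(alpha-1))*log(p^alpha * q^(1-alpha) + (1-p)^alpha * (1-q)^(1-alpha)).
alpha = 2, p = 0.2, q = 0.75.
p^alpha * q^(1-alpha) = 0.2^2 * 0.75^-1 = 0.053333.
(1-p)^alpha * (1-q)^(1-alpha) = 0.8^2 * 0.25^-1 = 2.56.
sum = 0.053333 + 2.56 = 2.613333.
D = (1/1)*log(2.613333) = 0.9606

0.9606


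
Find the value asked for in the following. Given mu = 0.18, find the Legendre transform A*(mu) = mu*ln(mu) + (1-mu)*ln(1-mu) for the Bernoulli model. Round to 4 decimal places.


Legendre transform for Bernoulli:
A*(mu) = mu*log(mu) + (1-mu)*log(1-mu).
mu = 0.18, 1-mu = 0.82.
mu*log(mu) = 0.18*log(0.18) = -0.308664.
(1-mu)*log(1-mu) = 0.82*log(0.82) = -0.16273.
A* = -0.308664 + -0.16273 = -0.4714

-0.4714


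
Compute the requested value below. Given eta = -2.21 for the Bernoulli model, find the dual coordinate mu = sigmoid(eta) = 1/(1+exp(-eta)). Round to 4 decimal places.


Dual coordinate (expectation parameter) for Bernoulli:
mu = 1/(1+exp(-eta)).
eta = -2.21.
exp(-eta) = exp(2.21) = 9.115716.
mu = 1/(1+9.115716) = 0.0989

0.0989


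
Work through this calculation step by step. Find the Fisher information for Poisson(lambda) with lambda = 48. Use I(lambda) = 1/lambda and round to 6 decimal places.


Fisher information for Poisson: I(lambda) = 1/lambda.
lambda = 48.
I(lambda) = 1/48 = 0.020833

0.020833


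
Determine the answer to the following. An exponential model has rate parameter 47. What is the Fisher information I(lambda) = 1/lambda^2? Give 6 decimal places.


Fisher information for exponential: I(lambda) = 1/lambda^2.
lambda = 47, lambda^2 = 2209.
I = 1/2209 = 0.000453

0.000453


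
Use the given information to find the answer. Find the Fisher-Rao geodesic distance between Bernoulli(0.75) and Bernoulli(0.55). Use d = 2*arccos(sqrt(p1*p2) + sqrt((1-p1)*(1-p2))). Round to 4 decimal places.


Geodesic distance on Bernoulli manifold:
d(p1,p2) = 2*arccos(sqrt(p1*p2) + sqrt((1-p1)*(1-p2))).
sqrt(p1*p2) = sqrt(0.75*0.55) = 0.642262.
sqrt((1-p1)*(1-p2)) = sqrt(0.25*0.45) = 0.33541.
arg = 0.642262 + 0.33541 = 0.977672.
d = 2*arccos(0.977672) = 0.4234

0.4234


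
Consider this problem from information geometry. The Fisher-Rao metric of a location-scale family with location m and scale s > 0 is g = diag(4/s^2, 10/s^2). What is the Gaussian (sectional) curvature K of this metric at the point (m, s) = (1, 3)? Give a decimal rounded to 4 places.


The metric has the form g = (A dm^2 + B ds^2)/s^2 with A = 4, B = 10.
Substitute u = sqrt(A/B)*m: g = B*(du^2 + ds^2)/s^2, i.e. B times the
Poincare upper half-plane metric, which has constant Gaussian curvature -1.
Scaling a 2D metric by a constant c divides the Gaussian curvature by c,
so K = -1/B = -1/(10) = -0.1000 everywhere (the point (m, s) = (1, 3) is irrelevant:
the curvature is constant).
The requested Gaussian curvature is K = -0.1000.

-0.1000


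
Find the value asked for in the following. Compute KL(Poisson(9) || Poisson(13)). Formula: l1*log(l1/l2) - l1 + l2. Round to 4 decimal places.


KL divergence for Poisson:
KL = l1*log(l1/l2) - l1 + l2.
l1 = 9, l2 = 13.
log(9/13) = -0.367725.
l1*log(l1/l2) = 9 * -0.367725 = -3.309523.
KL = -3.309523 - 9 + 13 = 0.6905

0.6905


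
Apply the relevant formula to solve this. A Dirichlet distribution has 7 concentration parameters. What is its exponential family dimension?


Exponential family dimension calculation:
Dirichlet with 7 components has 7 natural parameters.

7


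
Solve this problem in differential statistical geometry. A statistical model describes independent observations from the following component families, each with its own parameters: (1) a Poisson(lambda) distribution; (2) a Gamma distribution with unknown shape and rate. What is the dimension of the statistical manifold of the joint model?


The dimension of a statistical manifold equals the number of free
(independent) real parameters of the model. For a product of independent
blocks the parameter counts add.
- Poisson (lambda): 1.
- Gamma (shape, rate): 2.
Total = 1 + 2 = 3.
Dimension = 3

3


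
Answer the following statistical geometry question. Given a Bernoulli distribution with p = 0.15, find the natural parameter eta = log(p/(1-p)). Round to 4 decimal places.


Natural parameter for Bernoulli: eta = log(p/(1-p)).
p = 0.15, 1-p = 0.85.
p/(1-p) = 0.176471.
eta = log(0.176471) = -1.7346

-1.7346


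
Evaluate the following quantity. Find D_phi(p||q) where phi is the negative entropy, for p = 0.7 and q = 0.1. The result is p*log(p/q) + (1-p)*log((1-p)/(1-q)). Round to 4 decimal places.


Bregman divergence with negative entropy generator:
D = p*log(p/q) + (1-p)*log((1-p)/(1-q)).
p = 0.7, q = 0.1.
p*log(p/q) = 0.7*log(0.7/0.1) = 1.362137.
(1-p)*log((1-p)/(1-q)) = 0.3*log(0.3/0.9) = -0.329584.
D = 1.362137 + -0.329584 = 1.0326

1.0326


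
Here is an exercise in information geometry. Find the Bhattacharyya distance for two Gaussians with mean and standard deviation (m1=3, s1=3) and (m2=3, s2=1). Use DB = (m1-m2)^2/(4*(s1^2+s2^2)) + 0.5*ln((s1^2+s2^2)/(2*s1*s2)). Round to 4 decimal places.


Bhattacharyya distance between two Gaussians:
DB = (m1-m2)^2/(4*(s1^2+s2^2)) + (1/2)*ln((s1^2+s2^2)/(2*s1*s2)).
(m1-m2)^2 = (0)^2 = 0.
s1^2+s2^2 = 9 + 1 = 10.
term1 = 0/40 = 0.0.
term2 = 0.5*ln(10/6.0) = 0.255413.
DB = 0.0 + 0.255413 = 0.2554

0.2554


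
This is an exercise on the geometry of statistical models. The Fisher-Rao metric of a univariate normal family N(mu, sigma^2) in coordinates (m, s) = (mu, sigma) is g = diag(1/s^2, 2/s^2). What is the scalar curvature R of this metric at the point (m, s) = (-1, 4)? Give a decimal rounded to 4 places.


The metric has the form g = (A dm^2 + B ds^2)/s^2 with A = 1, B = 2.
Substitute u = sqrt(A/B)*m: g = B*(du^2 + ds^2)/s^2, i.e. B times the
Poincare upper half-plane metric, which has constant Gaussian curvature -1.
Scaling a 2D metric by a constant c divides the Gaussian curvature by c,
so K = -1/B = -1/(2) = -0.5000 everywhere (the point (m, s) = (-1, 4) is irrelevant:
the curvature is constant).
Scalar curvature in dimension 2: R = 2K = -2/(2) = -1.0000.

-1.0000


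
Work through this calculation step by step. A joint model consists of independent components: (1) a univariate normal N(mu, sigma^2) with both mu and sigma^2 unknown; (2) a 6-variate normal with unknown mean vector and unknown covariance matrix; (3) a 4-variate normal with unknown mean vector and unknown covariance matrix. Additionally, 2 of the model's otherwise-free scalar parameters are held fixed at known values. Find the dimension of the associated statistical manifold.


The dimension of a statistical manifold equals the number of free
(independent) real parameters of the model. For a product of independent
blocks the parameter counts add.
- normal (mu, sigma^2): 2.
- 6-variate normal: 6 (mean) + 6*7/2 = 21 (symmetric covariance) = 27.
- 4-variate normal: 4 (mean) + 4*5/2 = 10 (symmetric covariance) = 14.
Total = 2 + 27 + 14 = 43.
2 parameter(s) fixed at known values: 43 - 2 = 41.
Dimension = 41

41


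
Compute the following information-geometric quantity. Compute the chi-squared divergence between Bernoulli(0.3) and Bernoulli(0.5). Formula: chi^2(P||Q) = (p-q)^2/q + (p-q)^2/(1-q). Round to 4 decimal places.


Chi-squared divergence between Bernoulli distributions:
chi^2 = (p-q)^2/q + (p-q)^2/(1-q).
p = 0.3, q = 0.5, p-q = -0.2.
(p-q)^2 = 0.04.
term1 = 0.04/0.5 = 0.08.
term2 = 0.04/0.5 = 0.08.
chi^2 = 0.08 + 0.08 = 0.1600

0.1600


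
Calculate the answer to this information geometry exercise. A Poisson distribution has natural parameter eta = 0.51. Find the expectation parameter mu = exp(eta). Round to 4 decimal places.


Expectation parameter for Poisson exponential family:
mu = exp(eta).
eta = 0.51.
mu = exp(0.51) = 1.6653

1.6653


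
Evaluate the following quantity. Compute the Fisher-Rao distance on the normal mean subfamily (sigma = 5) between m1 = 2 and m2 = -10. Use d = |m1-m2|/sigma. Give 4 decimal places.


On the fixed-variance normal subfamily, geodesic distance = |m1-m2|/sigma.
|2 - -10| = 12.
sigma = 5.
d = 12/5 = 2.4000

2.4000


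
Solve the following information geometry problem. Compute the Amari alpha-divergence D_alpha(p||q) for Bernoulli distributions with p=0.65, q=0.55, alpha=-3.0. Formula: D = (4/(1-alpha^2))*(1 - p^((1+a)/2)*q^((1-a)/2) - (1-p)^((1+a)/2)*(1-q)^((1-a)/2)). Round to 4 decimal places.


Amari alpha-divergence:
D = (4/(1-alpha^2))*(1 - p^((1+a)/2)*q^((1-a)/2) - (1-p)^((1+a)/2)*(1-q)^((1-a)/2)).
alpha = -3.0, p = 0.65, q = 0.55.
e1 = (1+alpha)/2 = -1.0, e2 = (1-alpha)/2 = 2.0.
t1 = p^e1 * q^e2 = 0.65^-1.0 * 0.55^2.0 = 0.465385.
t2 = (1-p)^e1 * (1-q)^e2 = 0.35^-1.0 * 0.45^2.0 = 0.578571.
4/(1-alpha^2) = -0.5.
D = -0.5*(1 - 0.465385 - 0.578571) = 0.0220

0.0220


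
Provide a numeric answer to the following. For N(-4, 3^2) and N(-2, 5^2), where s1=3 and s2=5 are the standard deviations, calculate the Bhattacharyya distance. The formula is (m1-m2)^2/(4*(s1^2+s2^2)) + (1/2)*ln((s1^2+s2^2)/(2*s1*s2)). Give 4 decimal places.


Bhattacharyya distance between two Gaussians:
DB = (m1-m2)^2/(4*(s1^2+s2^2)) + (1/2)*ln((s1^2+s2^2)/(2*s1*s2)).
(m1-m2)^2 = (-2)^2 = 4.
s1^2+s2^2 = 9 + 25 = 34.
term1 = 4/136 = 0.029412.
term2 = 0.5*ln(34/30.0) = 0.062582.
DB = 0.029412 + 0.062582 = 0.0920

0.0920


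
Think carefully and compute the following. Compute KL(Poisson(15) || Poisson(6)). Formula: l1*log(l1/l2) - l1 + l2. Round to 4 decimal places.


KL divergence for Poisson:
KL = l1*log(l1/l2) - l1 + l2.
l1 = 15, l2 = 6.
log(15/6) = 0.916291.
l1*log(l1/l2) = 15 * 0.916291 = 13.744361.
KL = 13.744361 - 15 + 6 = 4.7444

4.7444


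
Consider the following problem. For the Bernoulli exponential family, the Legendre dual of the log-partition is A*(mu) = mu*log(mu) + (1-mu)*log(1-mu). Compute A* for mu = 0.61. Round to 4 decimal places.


Legendre transform for Bernoulli:
A*(mu) = mu*log(mu) + (1-mu)*log(1-mu).
mu = 0.61, 1-mu = 0.39.
mu*log(mu) = 0.61*log(0.61) = -0.301521.
(1-mu)*log(1-mu) = 0.39*log(0.39) = -0.367227.
A* = -0.301521 + -0.367227 = -0.6687

-0.6687


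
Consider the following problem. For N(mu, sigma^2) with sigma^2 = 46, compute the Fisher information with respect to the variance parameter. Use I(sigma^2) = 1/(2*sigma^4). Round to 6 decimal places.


Fisher information for variance: I(sigma^2) = 1/(2*sigma^4).
sigma^2 = 46, so sigma^4 = 2116.
I = 1/(2*2116) = 1/4232 = 0.000236

0.000236


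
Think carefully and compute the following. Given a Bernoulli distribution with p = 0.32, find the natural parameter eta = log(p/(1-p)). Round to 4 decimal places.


Natural parameter for Bernoulli: eta = log(p/(1-p)).
p = 0.32, 1-p = 0.68.
p/(1-p) = 0.470588.
eta = log(0.470588) = -0.7538

-0.7538


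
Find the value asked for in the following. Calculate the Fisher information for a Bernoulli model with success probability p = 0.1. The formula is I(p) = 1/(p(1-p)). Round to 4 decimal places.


For Bernoulli(p), Fisher information is I(p) = 1/(p*(1-p)).
p = 0.1, 1-p = 0.9.
p*(1-p) = 0.09.
I(p) = 1/0.09 = 11.1111

11.1111


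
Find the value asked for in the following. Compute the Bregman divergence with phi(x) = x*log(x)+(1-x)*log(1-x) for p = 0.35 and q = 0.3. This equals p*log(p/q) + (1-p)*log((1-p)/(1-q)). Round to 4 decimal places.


Bregman divergence with negative entropy generator:
D = p*log(p/q) + (1-p)*log((1-p)/(1-q)).
p = 0.35, q = 0.3.
p*log(p/q) = 0.35*log(0.35/0.3) = 0.053953.
(1-p)*log((1-p)/(1-q)) = 0.65*log(0.65/0.7) = -0.04817.
D = 0.053953 + -0.04817 = 0.0058

0.0058


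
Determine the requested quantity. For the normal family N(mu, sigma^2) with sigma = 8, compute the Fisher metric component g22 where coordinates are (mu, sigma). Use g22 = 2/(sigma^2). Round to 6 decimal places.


For the 2-parameter normal family, the Fisher metric has:
  g11 = 1/sigma^2, g22 = 2/sigma^2.
sigma = 8, sigma^2 = 64.
g22 = 0.031250

0.031250


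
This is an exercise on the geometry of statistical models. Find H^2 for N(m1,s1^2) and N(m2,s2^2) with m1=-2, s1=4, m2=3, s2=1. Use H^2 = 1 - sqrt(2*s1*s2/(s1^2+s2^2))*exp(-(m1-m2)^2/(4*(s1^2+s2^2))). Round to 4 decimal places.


Squared Hellinger distance for Gaussians:
H^2 = 1 - sqrt(2*s1*s2/(s1^2+s2^2)) * exp(-(m1-m2)^2/(4*(s1^2+s2^2))).
s1^2 = 16, s2^2 = 1, s1^2+s2^2 = 17.
sqrt(2*4*1/(17)) = 0.685994.
(m1-m2)^2 = (-5)^2 = 25.
exp(-25/(4*17)) = exp(-0.367647) = 0.692362.
H^2 = 1 - 0.685994*0.692362 = 0.5250

0.5250


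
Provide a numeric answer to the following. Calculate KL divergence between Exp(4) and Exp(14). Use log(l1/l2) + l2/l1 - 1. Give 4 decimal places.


KL divergence for exponential family:
KL = log(l1/l2) + l2/l1 - 1.
log(4/14) = -1.252763.
14/4 = 3.5.
KL = -1.252763 + 3.5 - 1 = 1.2472

1.2472


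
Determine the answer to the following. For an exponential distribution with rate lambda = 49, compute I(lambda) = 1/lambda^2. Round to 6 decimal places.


Fisher information for exponential: I(lambda) = 1/lambda^2.
lambda = 49, lambda^2 = 2401.
I = 1/2401 = 0.000416

0.000416


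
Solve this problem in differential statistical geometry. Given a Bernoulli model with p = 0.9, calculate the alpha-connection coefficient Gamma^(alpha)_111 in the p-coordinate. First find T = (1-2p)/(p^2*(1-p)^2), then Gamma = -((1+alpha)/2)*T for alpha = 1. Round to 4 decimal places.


Skewness (Amari-Chentsov) tensor: T = (1-2p)/(p^2*(1-p)^2).
p = 0.9, 1-2p = -0.8, p^2 = 0.81, (1-p)^2 = 0.01.
T = -0.8/(0.81 * 0.01) = -98.765432.
In the p-coordinate, Gamma^(alpha) = Gamma^(0) - (alpha/2)*T with Gamma^(0) = (1/2)*g'(p) = -T/2,
so Gamma^(alpha) = -((1+alpha)/2)*T.
alpha = 1, -(1+alpha)/2 = -1.0.
Gamma = -1.0 * -98.765432 = 98.7654

98.7654


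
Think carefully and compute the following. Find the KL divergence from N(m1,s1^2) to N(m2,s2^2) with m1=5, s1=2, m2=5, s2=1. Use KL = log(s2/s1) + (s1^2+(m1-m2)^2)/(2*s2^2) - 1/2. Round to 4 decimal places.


KL divergence between normal distributions:
KL = log(s2/s1) + (s1^2 + (m1-m2)^2)/(2*s2^2) - 1/2.
log(1/2) = -0.693147.
(2^2 + (5-5)^2)/(2*1^2) = (4 + 0)/2 = 2.0.
KL = -0.693147 + 2.0 - 0.5 = 0.8069

0.8069


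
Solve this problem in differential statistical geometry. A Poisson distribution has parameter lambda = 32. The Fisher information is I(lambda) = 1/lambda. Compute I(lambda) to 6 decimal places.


Fisher information for Poisson: I(lambda) = 1/lambda.
lambda = 32.
I(lambda) = 1/32 = 0.031250

0.031250


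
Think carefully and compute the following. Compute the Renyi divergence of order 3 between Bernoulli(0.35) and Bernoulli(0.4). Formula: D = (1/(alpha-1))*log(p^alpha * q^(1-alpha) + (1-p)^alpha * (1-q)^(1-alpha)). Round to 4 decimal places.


Renyi divergence of order alpha between Bernoulli distributions:
D = (1/(alpha-1))*log(p^alpha * q^(1-alpha) + (1-p)^alpha * (1-q)^(1-alpha)).
alpha = 3, p = 0.35, q = 0.4.
p^alpha * q^(1-alpha) = 0.35^3 * 0.4^-2 = 0.267969.
(1-p)^alpha * (1-q)^(1-alpha) = 0.65^3 * 0.6^-2 = 0.762847.
sum = 0.267969 + 0.762847 = 1.030816.
D = (1/2)*log(1.030816) = 0.0152

0.0152


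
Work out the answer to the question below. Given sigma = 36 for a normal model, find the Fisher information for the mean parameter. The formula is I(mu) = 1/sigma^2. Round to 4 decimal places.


The Fisher information for the mean of a normal distribution is I(mu) = 1/sigma^2.
sigma = 36, so sigma^2 = 1296.
I(mu) = 1/1296 = 0.0008

0.0008


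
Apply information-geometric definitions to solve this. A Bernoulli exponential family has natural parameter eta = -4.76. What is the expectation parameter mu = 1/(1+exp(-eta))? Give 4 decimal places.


Dual coordinate (expectation parameter) for Bernoulli:
mu = 1/(1+exp(-eta)).
eta = -4.76.
exp(-eta) = exp(4.76) = 116.745926.
mu = 1/(1+116.745926) = 0.0085

0.0085


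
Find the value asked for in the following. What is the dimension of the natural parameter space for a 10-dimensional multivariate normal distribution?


Exponential family dimension calculation:
For 10-dim MVN: mean has 10 params, covariance has 10*11/2 = 55 unique entries.
Total dim = 10 + 55 = 65.

65


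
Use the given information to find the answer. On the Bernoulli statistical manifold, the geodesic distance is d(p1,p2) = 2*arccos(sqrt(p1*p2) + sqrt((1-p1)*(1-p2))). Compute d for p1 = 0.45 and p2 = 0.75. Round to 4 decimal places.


Geodesic distance on Bernoulli manifold:
d(p1,p2) = 2*arccos(sqrt(p1*p2) + sqrt((1-p1)*(1-p2))).
sqrt(p1*p2) = sqrt(0.45*0.75) = 0.580948.
sqrt((1-p1)*(1-p2)) = sqrt(0.55*0.25) = 0.37081.
arg = 0.580948 + 0.37081 = 0.951757.
d = 2*arccos(0.951757) = 0.6238

0.6238


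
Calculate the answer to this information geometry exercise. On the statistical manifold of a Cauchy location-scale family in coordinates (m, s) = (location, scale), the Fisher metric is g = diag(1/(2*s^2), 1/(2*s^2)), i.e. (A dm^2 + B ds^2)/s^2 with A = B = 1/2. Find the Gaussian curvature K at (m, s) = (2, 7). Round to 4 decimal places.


The metric has the form g = (A dm^2 + B ds^2)/s^2 with A = 1/2, B = 1/2.
Substitute u = sqrt(A/B)*m: g = B*(du^2 + ds^2)/s^2, i.e. B times the
Poincare upper half-plane metric, which has constant Gaussian curvature -1.
Scaling a 2D metric by a constant c divides the Gaussian curvature by c,
so K = -1/B = -1/(1/2) = -2.0000 everywhere (the point (m, s) = (2, 7) is irrelevant:
the curvature is constant).
The requested Gaussian curvature is K = -2.0000.

-2.0000


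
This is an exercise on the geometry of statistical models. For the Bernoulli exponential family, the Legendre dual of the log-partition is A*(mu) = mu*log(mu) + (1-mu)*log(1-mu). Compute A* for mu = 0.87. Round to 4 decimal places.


Legendre transform for Bernoulli:
A*(mu) = mu*log(mu) + (1-mu)*log(1-mu).
mu = 0.87, 1-mu = 0.13.
mu*log(mu) = 0.87*log(0.87) = -0.121158.
(1-mu)*log(1-mu) = 0.13*log(0.13) = -0.265229.
A* = -0.121158 + -0.265229 = -0.3864

-0.3864


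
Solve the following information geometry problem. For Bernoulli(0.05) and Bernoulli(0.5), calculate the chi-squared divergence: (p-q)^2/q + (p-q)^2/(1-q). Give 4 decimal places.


Chi-squared divergence between Bernoulli distributions:
chi^2 = (p-q)^2/q + (p-q)^2/(1-q).
p = 0.05, q = 0.5, p-q = -0.45.
(p-q)^2 = 0.2025.
term1 = 0.2025/0.5 = 0.405.
term2 = 0.2025/0.5 = 0.405.
chi^2 = 0.405 + 0.405 = 0.8100

0.8100


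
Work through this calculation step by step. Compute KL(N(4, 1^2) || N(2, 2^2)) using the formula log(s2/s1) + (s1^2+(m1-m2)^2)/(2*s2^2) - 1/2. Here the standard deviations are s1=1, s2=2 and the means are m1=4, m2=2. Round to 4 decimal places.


KL divergence between normal distributions:
KL = log(s2/s1) + (s1^2 + (m1-m2)^2)/(2*s2^2) - 1/2.
log(2/1) = 0.693147.
(1^2 + (4-2)^2)/(2*2^2) = (1 + 4)/8 = 0.625.
KL = 0.693147 + 0.625 - 0.5 = 0.8181

0.8181


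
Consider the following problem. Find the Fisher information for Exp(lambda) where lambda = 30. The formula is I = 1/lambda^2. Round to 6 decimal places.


Fisher information for exponential: I(lambda) = 1/lambda^2.
lambda = 30, lambda^2 = 900.
I = 1/900 = 0.001111

0.001111


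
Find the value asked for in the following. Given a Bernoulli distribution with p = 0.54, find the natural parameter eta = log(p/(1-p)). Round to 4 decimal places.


Natural parameter for Bernoulli: eta = log(p/(1-p)).
p = 0.54, 1-p = 0.46.
p/(1-p) = 1.173913.
eta = log(1.173913) = 0.1603

0.1603


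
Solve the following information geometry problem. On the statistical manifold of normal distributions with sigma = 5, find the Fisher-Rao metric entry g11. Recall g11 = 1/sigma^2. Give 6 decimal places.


For the 2-parameter normal family, the Fisher metric has:
  g11 = 1/sigma^2, g22 = 2/sigma^2.
sigma = 5, sigma^2 = 25.
g11 = 0.040000

0.040000


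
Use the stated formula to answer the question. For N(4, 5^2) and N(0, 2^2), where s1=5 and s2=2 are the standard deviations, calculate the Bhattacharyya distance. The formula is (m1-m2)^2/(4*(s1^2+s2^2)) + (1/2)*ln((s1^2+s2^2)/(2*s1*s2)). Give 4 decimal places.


Bhattacharyya distance between two Gaussians:
DB = (m1-m2)^2/(4*(s1^2+s2^2)) + (1/2)*ln((s1^2+s2^2)/(2*s1*s2)).
(m1-m2)^2 = (4)^2 = 16.
s1^2+s2^2 = 25 + 4 = 29.
term1 = 16/116 = 0.137931.
term2 = 0.5*ln(29/20.0) = 0.185782.
DB = 0.137931 + 0.185782 = 0.3237

0.3237


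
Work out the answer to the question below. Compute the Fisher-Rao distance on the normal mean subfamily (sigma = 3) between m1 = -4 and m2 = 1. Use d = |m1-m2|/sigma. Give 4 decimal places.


On the fixed-variance normal subfamily, geodesic distance = |m1-m2|/sigma.
|-4 - 1| = 5.
sigma = 3.
d = 5/3 = 1.6667

1.6667


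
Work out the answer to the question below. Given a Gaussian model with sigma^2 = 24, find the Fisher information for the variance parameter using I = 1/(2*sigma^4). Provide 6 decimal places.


Fisher information for variance: I(sigma^2) = 1/(2*sigma^4).
sigma^2 = 24, so sigma^4 = 576.
I = 1/(2*576) = 1/1152 = 0.000868

0.000868


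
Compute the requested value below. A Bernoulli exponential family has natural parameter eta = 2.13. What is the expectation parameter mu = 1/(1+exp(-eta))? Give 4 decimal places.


Dual coordinate (expectation parameter) for Bernoulli:
mu = 1/(1+exp(-eta)).
eta = 2.13.
exp(-eta) = exp(-2.13) = 0.118837.
mu = 1/(1+0.118837) = 0.8938

0.8938


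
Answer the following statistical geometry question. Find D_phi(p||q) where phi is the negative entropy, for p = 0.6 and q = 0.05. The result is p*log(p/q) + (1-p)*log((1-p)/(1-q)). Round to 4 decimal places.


Bregman divergence with negative entropy generator:
D = p*log(p/q) + (1-p)*log((1-p)/(1-q)).
p = 0.6, q = 0.05.
p*log(p/q) = 0.6*log(0.6/0.05) = 1.490944.
(1-p)*log((1-p)/(1-q)) = 0.4*log(0.4/0.95) = -0.345999.
D = 1.490944 + -0.345999 = 1.1449

1.1449


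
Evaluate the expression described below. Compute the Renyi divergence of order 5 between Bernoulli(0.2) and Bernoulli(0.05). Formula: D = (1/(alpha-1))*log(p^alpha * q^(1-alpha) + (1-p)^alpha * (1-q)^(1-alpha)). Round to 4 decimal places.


Renyi divergence of order alpha between Bernoulli distributions:
D = (1/(alpha-1))*log(p^alpha * q^(1-alpha) + (1-p)^alpha * (1-q)^(1-alpha)).
alpha = 5, p = 0.2, q = 0.05.
p^alpha * q^(1-alpha) = 0.2^5 * 0.05^-4 = 51.2.
(1-p)^alpha * (1-q)^(1-alpha) = 0.8^5 * 0.95^-4 = 0.402305.
sum = 51.2 + 0.402305 = 51.602305.
D = (1/4)*log(51.602305) = 0.9859

0.9859


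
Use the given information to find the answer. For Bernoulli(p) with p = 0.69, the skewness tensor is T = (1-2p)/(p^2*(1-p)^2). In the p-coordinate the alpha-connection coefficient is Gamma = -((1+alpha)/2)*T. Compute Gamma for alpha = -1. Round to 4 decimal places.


Skewness (Amari-Chentsov) tensor: T = (1-2p)/(p^2*(1-p)^2).
p = 0.69, 1-2p = -0.38, p^2 = 0.4761, (1-p)^2 = 0.0961.
T = -0.38/(0.4761 * 0.0961) = -8.305428.
In the p-coordinate, Gamma^(alpha) = Gamma^(0) - (alpha/2)*T with Gamma^(0) = (1/2)*g'(p) = -T/2,
so Gamma^(alpha) = -((1+alpha)/2)*T.
alpha = -1, -(1+alpha)/2 = 0.0.
Gamma = 0.0 * -8.305428 = 0.0000

0.0000


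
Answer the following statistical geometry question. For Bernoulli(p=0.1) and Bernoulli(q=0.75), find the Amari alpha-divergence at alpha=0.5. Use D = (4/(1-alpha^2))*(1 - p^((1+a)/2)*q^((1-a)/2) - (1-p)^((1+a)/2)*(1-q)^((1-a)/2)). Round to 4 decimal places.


Amari alpha-divergence:
D = (4/(1-alpha^2))*(1 - p^((1+a)/2)*q^((1-a)/2) - (1-p)^((1+a)/2)*(1-q)^((1-a)/2)).
alpha = 0.5, p = 0.1, q = 0.75.
e1 = (1+alpha)/2 = 0.75, e2 = (1-alpha)/2 = 0.25.
t1 = p^e1 * q^e2 = 0.1^0.75 * 0.75^0.25 = 0.165488.
t2 = (1-p)^e1 * (1-q)^e2 = 0.9^0.75 * 0.25^0.25 = 0.653382.
4/(1-alpha^2) = 5.333333.
D = 5.333333*(1 - 0.165488 - 0.653382) = 0.9660

0.9660


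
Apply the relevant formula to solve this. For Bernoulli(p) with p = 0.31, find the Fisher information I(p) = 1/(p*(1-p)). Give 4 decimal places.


For Bernoulli(p), Fisher information is I(p) = 1/(p*(1-p)).
p = 0.31, 1-p = 0.69.
p*(1-p) = 0.2139.
I(p) = 1/0.2139 = 4.6751

4.6751


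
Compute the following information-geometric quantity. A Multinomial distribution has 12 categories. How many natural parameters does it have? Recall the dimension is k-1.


Exponential family dimension calculation:
For Multinomial with k=12 categories, dim = k-1 = 11.

11


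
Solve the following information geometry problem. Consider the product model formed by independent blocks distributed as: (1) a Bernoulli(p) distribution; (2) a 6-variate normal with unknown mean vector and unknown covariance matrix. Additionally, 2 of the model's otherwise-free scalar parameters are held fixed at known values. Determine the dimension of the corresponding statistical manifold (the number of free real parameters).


The dimension of a statistical manifold equals the number of free
(independent) real parameters of the model. For a product of independent
blocks the parameter counts add.
- Bernoulli (p): 1.
- 6-variate normal: 6 (mean) + 6*7/2 = 21 (symmetric covariance) = 27.
Total = 1 + 27 = 28.
2 parameter(s) fixed at known values: 28 - 2 = 26.
Dimension = 26

26


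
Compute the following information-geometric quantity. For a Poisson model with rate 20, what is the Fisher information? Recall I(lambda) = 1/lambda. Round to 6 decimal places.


Fisher information for Poisson: I(lambda) = 1/lambda.
lambda = 20.
I(lambda) = 1/20 = 0.050000

0.050000


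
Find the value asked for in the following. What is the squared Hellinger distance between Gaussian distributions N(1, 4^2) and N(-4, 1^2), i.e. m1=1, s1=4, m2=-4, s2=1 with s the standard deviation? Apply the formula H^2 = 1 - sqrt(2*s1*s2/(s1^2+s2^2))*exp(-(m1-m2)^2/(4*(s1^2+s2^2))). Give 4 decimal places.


Squared Hellinger distance for Gaussians:
H^2 = 1 - sqrt(2*s1*s2/(s1^2+s2^2)) * exp(-(m1-m2)^2/(4*(s1^2+s2^2))).
s1^2 = 16, s2^2 = 1, s1^2+s2^2 = 17.
sqrt(2*4*1/(17)) = 0.685994.
(m1-m2)^2 = (5)^2 = 25.
exp(-25/(4*17)) = exp(-0.367647) = 0.692362.
H^2 = 1 - 0.685994*0.692362 = 0.5250

0.5250


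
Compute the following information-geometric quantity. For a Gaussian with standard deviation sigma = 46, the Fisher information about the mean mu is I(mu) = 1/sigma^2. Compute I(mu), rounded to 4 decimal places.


The Fisher information for the mean of a normal distribution is I(mu) = 1/sigma^2.
sigma = 46, so sigma^2 = 2116.
I(mu) = 1/2116 = 0.0005

0.0005


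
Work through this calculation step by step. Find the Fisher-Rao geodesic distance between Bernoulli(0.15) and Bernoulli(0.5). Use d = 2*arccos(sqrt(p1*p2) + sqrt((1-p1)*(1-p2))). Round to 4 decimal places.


Geodesic distance on Bernoulli manifold:
d(p1,p2) = 2*arccos(sqrt(p1*p2) + sqrt((1-p1)*(1-p2))).
sqrt(p1*p2) = sqrt(0.15*0.5) = 0.273861.
sqrt((1-p1)*(1-p2)) = sqrt(0.85*0.5) = 0.65192.
arg = 0.273861 + 0.65192 = 0.925782.
d = 2*arccos(0.925782) = 0.7754

0.7754


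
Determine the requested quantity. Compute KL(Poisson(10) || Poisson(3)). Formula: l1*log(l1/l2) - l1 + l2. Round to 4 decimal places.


KL divergence for Poisson:
KL = l1*log(l1/l2) - l1 + l2.
l1 = 10, l2 = 3.
log(10/3) = 1.203973.
l1*log(l1/l2) = 10 * 1.203973 = 12.039728.
KL = 12.039728 - 10 + 3 = 5.0397

5.0397


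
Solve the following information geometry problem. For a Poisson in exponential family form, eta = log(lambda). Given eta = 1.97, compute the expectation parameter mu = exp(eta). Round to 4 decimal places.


Expectation parameter for Poisson exponential family:
mu = exp(eta).
eta = 1.97.
mu = exp(1.97) = 7.1707

7.1707


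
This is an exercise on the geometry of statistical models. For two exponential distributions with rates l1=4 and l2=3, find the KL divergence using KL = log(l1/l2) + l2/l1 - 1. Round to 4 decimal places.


KL divergence for exponential family:
KL = log(l1/l2) + l2/l1 - 1.
log(4/3) = 0.287682.
3/4 = 0.75.
KL = 0.287682 + 0.75 - 1 = 0.0377

0.0377


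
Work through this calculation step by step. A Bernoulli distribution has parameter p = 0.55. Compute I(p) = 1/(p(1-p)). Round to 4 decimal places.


For Bernoulli(p), Fisher information is I(p) = 1/(p*(1-p)).
p = 0.55, 1-p = 0.45.
p*(1-p) = 0.2475.
I(p) = 1/0.2475 = 4.0404

4.0404


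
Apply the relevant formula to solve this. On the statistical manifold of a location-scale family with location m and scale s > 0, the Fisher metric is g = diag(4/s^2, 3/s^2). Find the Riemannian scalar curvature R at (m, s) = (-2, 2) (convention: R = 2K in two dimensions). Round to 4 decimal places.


The metric has the form g = (A dm^2 + B ds^2)/s^2 with A = 4, B = 3.
Substitute u = sqrt(A/B)*m: g = B*(du^2 + ds^2)/s^2, i.e. B times the
Poincare upper half-plane metric, which has constant Gaussian curvature -1.
Scaling a 2D metric by a constant c divides the Gaussian curvature by c,
so K = -1/B = -1/(3) = -0.3333 everywhere (the point (m, s) = (-2, 2) is irrelevant:
the curvature is constant).
Scalar curvature in dimension 2: R = 2K = -2/(3) = -0.6667.

-0.6667


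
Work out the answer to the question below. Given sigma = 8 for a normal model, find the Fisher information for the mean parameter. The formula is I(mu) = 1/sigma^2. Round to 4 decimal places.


The Fisher information for the mean of a normal distribution is I(mu) = 1/sigma^2.
sigma = 8, so sigma^2 = 64.
I(mu) = 1/64 = 0.0156

0.0156


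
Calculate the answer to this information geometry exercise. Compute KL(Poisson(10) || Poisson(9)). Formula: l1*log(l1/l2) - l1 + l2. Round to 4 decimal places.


KL divergence for Poisson:
KL = l1*log(l1/l2) - l1 + l2.
l1 = 10, l2 = 9.
log(10/9) = 0.105361.
l1*log(l1/l2) = 10 * 0.105361 = 1.053605.
KL = 1.053605 - 10 + 9 = 0.0536

0.0536


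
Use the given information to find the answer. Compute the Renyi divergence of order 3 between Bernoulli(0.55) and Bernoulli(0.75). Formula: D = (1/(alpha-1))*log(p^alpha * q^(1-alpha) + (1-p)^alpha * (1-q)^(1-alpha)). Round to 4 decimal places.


Renyi divergence of order alpha between Bernoulli distributions:
D = (1/(alpha-1))*log(p^alpha * q^(1-alpha) + (1-p)^alpha * (1-q)^(1-alpha)).
alpha = 3, p = 0.55, q = 0.75.
p^alpha * q^(1-alpha) = 0.55^3 * 0.75^-2 = 0.295778.
(1-p)^alpha * (1-q)^(1-alpha) = 0.45^3 * 0.25^-2 = 1.458.
sum = 0.295778 + 1.458 = 1.753778.
D = (1/2)*log(1.753778) = 0.2809

0.2809


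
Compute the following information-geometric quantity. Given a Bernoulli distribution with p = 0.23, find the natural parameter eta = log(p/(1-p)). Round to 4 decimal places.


Natural parameter for Bernoulli: eta = log(p/(1-p)).
p = 0.23, 1-p = 0.77.
p/(1-p) = 0.298701.
eta = log(0.298701) = -1.2083

-1.2083


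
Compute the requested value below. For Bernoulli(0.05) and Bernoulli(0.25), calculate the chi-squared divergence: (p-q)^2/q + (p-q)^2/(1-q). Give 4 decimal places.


Chi-squared divergence between Bernoulli distributions:
chi^2 = (p-q)^2/q + (p-q)^2/(1-q).
p = 0.05, q = 0.25, p-q = -0.2.
(p-q)^2 = 0.04.
term1 = 0.04/0.25 = 0.16.
term2 = 0.04/0.75 = 0.053333.
chi^2 = 0.16 + 0.053333 = 0.2133

0.2133


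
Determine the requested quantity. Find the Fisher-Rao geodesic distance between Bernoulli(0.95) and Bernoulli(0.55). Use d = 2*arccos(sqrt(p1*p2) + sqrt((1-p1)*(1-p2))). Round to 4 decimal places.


Geodesic distance on Bernoulli manifold:
d(p1,p2) = 2*arccos(sqrt(p1*p2) + sqrt((1-p1)*(1-p2))).
sqrt(p1*p2) = sqrt(0.95*0.55) = 0.722842.
sqrt((1-p1)*(1-p2)) = sqrt(0.05*0.45) = 0.15.
arg = 0.722842 + 0.15 = 0.872842.
d = 2*arccos(0.872842) = 1.0196

1.0196


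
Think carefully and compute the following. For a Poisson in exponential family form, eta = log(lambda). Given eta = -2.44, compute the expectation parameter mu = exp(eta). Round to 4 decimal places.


Expectation parameter for Poisson exponential family:
mu = exp(eta).
eta = -2.44.
mu = exp(-2.44) = 0.0872

0.0872


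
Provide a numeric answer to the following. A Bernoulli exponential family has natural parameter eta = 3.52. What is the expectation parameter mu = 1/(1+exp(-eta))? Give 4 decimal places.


Dual coordinate (expectation parameter) for Bernoulli:
mu = 1/(1+exp(-eta)).
eta = 3.52.
exp(-eta) = exp(-3.52) = 0.029599.
mu = 1/(1+0.029599) = 0.9713

0.9713


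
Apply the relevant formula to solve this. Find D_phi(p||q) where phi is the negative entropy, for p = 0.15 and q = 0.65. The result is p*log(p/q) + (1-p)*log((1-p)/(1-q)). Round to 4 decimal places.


Bregman divergence with negative entropy generator:
D = p*log(p/q) + (1-p)*log((1-p)/(1-q)).
p = 0.15, q = 0.65.
p*log(p/q) = 0.15*log(0.15/0.65) = -0.219951.
(1-p)*log((1-p)/(1-q)) = 0.85*log(0.85/0.35) = 0.754208.
D = -0.219951 + 0.754208 = 0.5343

0.5343


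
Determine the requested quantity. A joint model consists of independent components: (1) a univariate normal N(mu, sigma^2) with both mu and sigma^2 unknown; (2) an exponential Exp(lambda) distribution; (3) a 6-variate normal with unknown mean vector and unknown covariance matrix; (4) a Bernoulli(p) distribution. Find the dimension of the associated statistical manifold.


The dimension of a statistical manifold equals the number of free
(independent) real parameters of the model. For a product of independent
blocks the parameter counts add.
- normal (mu, sigma^2): 2.
- exponential (lambda): 1.
- 6-variate normal: 6 (mean) + 6*7/2 = 21 (symmetric covariance) = 27.
- Bernoulli (p): 1.
Total = 2 + 1 + 27 + 1 = 31.
Dimension = 31

31


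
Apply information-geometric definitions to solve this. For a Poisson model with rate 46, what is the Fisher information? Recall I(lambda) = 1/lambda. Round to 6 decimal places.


Fisher information for Poisson: I(lambda) = 1/lambda.
lambda = 46.
I(lambda) = 1/46 = 0.021739

0.021739


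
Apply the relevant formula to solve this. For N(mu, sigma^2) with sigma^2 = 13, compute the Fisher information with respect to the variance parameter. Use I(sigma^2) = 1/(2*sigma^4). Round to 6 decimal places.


Fisher information for variance: I(sigma^2) = 1/(2*sigma^4).
sigma^2 = 13, so sigma^4 = 169.
I = 1/(2*169) = 1/338 = 0.002959

0.002959


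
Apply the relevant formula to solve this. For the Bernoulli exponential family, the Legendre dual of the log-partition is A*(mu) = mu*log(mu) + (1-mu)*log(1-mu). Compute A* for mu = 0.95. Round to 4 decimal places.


Legendre transform for Bernoulli:
A*(mu) = mu*log(mu) + (1-mu)*log(1-mu).
mu = 0.95, 1-mu = 0.05.
mu*log(mu) = 0.95*log(0.95) = -0.048729.
(1-mu)*log(1-mu) = 0.05*log(0.05) = -0.149787.
A* = -0.048729 + -0.149787 = -0.1985

-0.1985


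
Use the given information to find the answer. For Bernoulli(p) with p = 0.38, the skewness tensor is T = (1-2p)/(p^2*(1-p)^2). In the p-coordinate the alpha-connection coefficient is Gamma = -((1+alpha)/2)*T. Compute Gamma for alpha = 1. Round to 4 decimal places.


Skewness (Amari-Chentsov) tensor: T = (1-2p)/(p^2*(1-p)^2).
p = 0.38, 1-2p = 0.24, p^2 = 0.1444, (1-p)^2 = 0.3844.
T = 0.24/(0.1444 * 0.3844) = 4.323751.
In the p-coordinate, Gamma^(alpha) = Gamma^(0) - (alpha/2)*T with Gamma^(0) = (1/2)*g'(p) = -T/2,
so Gamma^(alpha) = -((1+alpha)/2)*T.
alpha = 1, -(1+alpha)/2 = -1.0.
Gamma = -1.0 * 4.323751 = -4.3238

-4.3238


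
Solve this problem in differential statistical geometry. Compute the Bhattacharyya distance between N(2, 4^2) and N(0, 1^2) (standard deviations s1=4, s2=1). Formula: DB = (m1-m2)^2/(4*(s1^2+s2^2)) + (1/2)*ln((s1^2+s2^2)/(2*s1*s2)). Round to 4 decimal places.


Bhattacharyya distance between two Gaussians:
DB = (m1-m2)^2/(4*(s1^2+s2^2)) + (1/2)*ln((s1^2+s2^2)/(2*s1*s2)).
(m1-m2)^2 = (2)^2 = 4.
s1^2+s2^2 = 16 + 1 = 17.
term1 = 4/68 = 0.058824.
term2 = 0.5*ln(17/8.0) = 0.376886.
DB = 0.058824 + 0.376886 = 0.4357

0.4357
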